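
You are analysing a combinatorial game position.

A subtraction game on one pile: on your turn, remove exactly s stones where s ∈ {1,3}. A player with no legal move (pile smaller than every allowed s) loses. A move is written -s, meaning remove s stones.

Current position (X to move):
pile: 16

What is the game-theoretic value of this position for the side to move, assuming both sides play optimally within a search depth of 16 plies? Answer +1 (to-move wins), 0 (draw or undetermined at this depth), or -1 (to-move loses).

[16] X move#1: -1:-1/15*, -3:-1/13
[15] O move#2: -1:+1/14*, -3:+1/12
[14] X move#3: -1:-1/13*, -3:-1/11
[13] O move#4: -1:+1/12*, -3:+1/10
[12] X move#5: -1:-1/11*, -3:-1/9
[11] O move#6: -1:+1/10*, -3:+1/8
[10] X move#7: -1:-1/9*, -3:-1/7
[9] O move#8: -1:+1/8*, -3:+1/6
[8] X move#9: -1:-1/7*, -3:-1/5
[7] O move#10: -1:+1/6*, -3:+1/4
[6] X move#11: -1:-1/5*, -3:-1/3
[5] O move#12: -1:+1/4*, -3:+1/2
[4] X move#13: -1:-1/3*, -3:-1/1
[3] O move#14: -1:+1/2*, -3:+1/0
[2] X move#15: -1:-1/1*
[1] O move#16: -1:+1/0*
[0] end (terminal -1, X#17); searched 16 to 16

value(16, X) = -1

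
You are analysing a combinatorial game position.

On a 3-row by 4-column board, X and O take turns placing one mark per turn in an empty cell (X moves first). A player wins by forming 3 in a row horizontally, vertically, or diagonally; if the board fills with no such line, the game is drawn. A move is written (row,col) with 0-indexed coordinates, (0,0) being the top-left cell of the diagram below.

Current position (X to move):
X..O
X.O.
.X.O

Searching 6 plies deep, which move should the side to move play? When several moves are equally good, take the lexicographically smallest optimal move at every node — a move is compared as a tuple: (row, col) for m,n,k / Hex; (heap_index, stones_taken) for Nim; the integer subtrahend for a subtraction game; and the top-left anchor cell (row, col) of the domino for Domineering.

[X..O/X.O./.X.O] X move#1: (0,1):-1/XX.O/X.O./.X.O, (0,2):-1/X.XO/X.O./.X.O, (1,1):-1/X..O/XXO./.X.O, (1,3):-1/X..O/X.OX/.X.O, (2,0):+1/X..O/X.O./XX.O*, (2,2):-1/X..O/X.O./.XXO
[X..O/X.O./XX.O] end (terminal -1, O#2); searched X..O/X.O./.X.O to 6

X's best at [X..O/X.O./.X.O]: (2,0)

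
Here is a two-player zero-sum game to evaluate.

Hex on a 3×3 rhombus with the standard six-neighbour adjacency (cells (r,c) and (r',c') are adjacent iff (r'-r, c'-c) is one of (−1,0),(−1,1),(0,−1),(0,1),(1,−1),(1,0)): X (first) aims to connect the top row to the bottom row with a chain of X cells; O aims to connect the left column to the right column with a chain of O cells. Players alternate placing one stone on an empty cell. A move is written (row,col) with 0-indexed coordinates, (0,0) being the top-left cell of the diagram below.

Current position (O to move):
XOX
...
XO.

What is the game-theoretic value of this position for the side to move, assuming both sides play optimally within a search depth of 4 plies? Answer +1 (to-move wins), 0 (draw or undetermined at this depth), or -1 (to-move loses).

[XOX/.../XO.] O move#1: (1,0):-1/XOX/O../XO.*, (1,1):-1/XOX/.O./XO., (1,2):-1/XOX/..O/XO., (2,2):-1/XOX/.../XOO
[XOX/O../XO.] X move#2: (1,1):+1/XOX/OX./XO.*, (1,2):+1/XOX/O.X/XO., (2,2):+1/XOX/O../XOX
[XOX/OX./XO.] end (terminal -1, O#3); searched XOX/.../XO. to 4

value(XOX/.../XO., O) = -1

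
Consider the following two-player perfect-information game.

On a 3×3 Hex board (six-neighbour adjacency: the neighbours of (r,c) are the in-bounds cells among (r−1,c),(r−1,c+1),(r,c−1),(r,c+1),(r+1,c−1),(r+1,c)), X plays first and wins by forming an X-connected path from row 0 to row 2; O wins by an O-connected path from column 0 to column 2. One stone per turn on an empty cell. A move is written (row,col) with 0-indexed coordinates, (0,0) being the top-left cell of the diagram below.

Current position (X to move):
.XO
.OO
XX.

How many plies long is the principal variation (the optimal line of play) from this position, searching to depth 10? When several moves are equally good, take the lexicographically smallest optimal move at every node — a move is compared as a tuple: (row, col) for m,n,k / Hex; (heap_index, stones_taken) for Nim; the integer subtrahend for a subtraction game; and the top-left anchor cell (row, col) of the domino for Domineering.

[.XO/.OO/XX.] X move#1: (0,0):-1/XXO/.OO/XX., (1,0):+1/.XO/XOO/XX.*, (2,2):-1/.XO/.OO/XXX
[.XO/XOO/XX.] end (terminal -1, O#2); searched .XO/.OO/XX. to 10

PV length from [.XO/.OO/XX.]: 1 ply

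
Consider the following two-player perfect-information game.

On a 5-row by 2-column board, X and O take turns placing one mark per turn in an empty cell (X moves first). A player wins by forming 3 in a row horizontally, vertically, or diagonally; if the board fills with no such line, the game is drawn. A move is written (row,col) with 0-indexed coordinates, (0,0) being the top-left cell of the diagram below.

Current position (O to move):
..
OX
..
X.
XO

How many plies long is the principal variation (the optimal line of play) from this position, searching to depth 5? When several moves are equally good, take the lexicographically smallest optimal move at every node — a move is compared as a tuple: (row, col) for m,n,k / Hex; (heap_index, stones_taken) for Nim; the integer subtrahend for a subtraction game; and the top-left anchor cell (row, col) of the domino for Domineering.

[../OX/../X./XO] O move#1: (0,0):-1/O./OX/../X./XO, (0,1):-1/.O/OX/../X./XO, (2,0):+0/../OX/O./X./XO*, (2,1):-1/../OX/.O/X./XO, (3,1):-1/../OX/../XO/XO
[../OX/O./X./XO] X move#2: (0,0):+0/X./OX/O./X./XO*, (0,1):-1/.X/OX/O./X./XO, (2,1):-1/../OX/OX/X./XO, (3,1):-1/../OX/O./XX/XO
[X./OX/O./X./XO] O move#3: (0,1):+0/XO/OX/O./X./XO*, (2,1):+0/X./OX/OO/X./XO, (3,1):+0/X./OX/O./XO/XO
[XO/OX/O./X./XO] X move#4: (2,1):+0/XO/OX/OX/X./XO*, (3,1):+0/XO/OX/O./XX/XO
[XO/OX/OX/X./XO] O move#5: (3,1):+0/XO/OX/OX/XO/XO*
[XO/OX/OX/XO/XO] end (terminal +0, X#6); searched ../OX/../X./XO to 5

PV length from [../OX/../X./XO]: 5 plies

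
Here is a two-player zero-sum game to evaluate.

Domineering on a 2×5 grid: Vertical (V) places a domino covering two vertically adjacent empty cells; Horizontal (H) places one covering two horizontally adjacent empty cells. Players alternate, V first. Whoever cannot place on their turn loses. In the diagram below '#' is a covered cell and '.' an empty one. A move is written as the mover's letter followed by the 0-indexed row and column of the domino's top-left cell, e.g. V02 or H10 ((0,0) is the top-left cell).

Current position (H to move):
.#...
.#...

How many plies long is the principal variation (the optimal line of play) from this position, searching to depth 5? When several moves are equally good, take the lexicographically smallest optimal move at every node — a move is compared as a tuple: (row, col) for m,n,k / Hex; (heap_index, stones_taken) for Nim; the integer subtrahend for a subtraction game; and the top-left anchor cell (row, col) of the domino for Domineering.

PV length from [.#.../.#...]: 4 plies

ply 1, H at .#.../.#... | H02=-1→.###./.#...*; H03=-1→.#.##/.#...; H12=-1→.#.../.###.; H13=-1→.#.../.#.##
ply 2, V at .###./.#... | V00=-1→####./##...; V04=+1→.####/.#..#*
ply 3, H at .####/.#..# | H12=-1→.####/.####*
ply 4, V at .####/.#### | V00=+1→#####/#####*
ply 5: #####/##### is terminal -1 (H); from .#.../.#... depth 5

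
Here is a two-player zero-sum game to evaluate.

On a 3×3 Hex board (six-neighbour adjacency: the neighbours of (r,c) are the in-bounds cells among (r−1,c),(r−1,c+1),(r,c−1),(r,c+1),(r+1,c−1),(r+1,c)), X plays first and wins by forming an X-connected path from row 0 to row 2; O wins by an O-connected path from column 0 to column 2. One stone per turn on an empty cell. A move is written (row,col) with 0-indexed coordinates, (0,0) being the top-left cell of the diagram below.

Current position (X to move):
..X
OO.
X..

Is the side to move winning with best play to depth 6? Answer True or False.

X winning at [..X/OO./X..]: True

p1 X@[..X/OO./X..]: (0,0)[X.X/OO./X..]-1 (0,1)[.XX/OO./X..]-1 (1,2)[..X/OOX/X..]+1* (2,1)[..X/OO./XX.]-1 (2,2)[..X/OO./X.X]-1
p2 O@[..X/OOX/X..]: (0,0)[O.X/OOX/X..]-1* (0,1)[.OX/OOX/X..]-1 (2,1)[..X/OOX/XO.]-1 (2,2)[..X/OOX/X.O]-1
p3 X@[O.X/OOX/X..]: (0,1)[OXX/OOX/X..]+1* (2,1)[O.X/OOX/XX.]+1 (2,2)[O.X/OOX/X.X]+1
p4 O@[OXX/OOX/X..]: (2,1)[OXX/OOX/XO.]-1* (2,2)[OXX/OOX/X.O]-1
p5 X@[OXX/OOX/XO.]: (2,2)[OXX/OOX/XOX]+1*
p6 O@[OXX/OOX/XOX] terminal -1; root [..X/OO./X..] d6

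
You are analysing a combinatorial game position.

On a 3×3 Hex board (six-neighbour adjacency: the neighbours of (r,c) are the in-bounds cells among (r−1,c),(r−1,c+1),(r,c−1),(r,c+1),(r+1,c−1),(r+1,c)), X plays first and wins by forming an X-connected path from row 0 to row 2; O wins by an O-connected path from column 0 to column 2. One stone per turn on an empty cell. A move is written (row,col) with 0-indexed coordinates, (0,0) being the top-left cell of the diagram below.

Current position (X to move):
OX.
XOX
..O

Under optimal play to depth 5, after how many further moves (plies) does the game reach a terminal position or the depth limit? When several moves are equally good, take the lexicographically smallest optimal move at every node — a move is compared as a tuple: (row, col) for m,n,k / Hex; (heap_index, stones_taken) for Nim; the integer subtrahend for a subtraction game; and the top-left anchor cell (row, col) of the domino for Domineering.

PV length from [OX./XOX/..O]: 3 plies

ply 1, X at OX./XOX/..O | (0,2)=+1→OXX/XOX/..O*; (2,0)=+1→OX./XOX/X.O; (2,1)=+1→OX./XOX/.XO
ply 2, O at OXX/XOX/..O | (2,0)=-1→OXX/XOX/O.O*; (2,1)=-1→OXX/XOX/.OO
ply 3, X at OXX/XOX/O.O | (2,1)=+1→OXX/XOX/OXO*
ply 4: OXX/XOX/OXO is terminal -1 (O); from OX./XOX/..O depth 5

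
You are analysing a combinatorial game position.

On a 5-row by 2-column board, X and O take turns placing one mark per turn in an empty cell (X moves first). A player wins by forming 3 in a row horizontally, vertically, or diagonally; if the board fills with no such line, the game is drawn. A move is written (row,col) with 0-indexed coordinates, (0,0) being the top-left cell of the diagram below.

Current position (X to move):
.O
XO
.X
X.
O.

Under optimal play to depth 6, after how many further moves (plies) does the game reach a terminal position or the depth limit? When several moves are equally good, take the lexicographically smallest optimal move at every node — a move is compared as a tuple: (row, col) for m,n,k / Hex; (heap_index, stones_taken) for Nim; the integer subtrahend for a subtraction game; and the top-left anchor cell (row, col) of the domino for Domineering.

p1 X@[.O/XO/.X/X./O.]: (0,0)[XO/XO/.X/X./O.]+0 (2,0)[.O/XO/XX/X./O.]+1* (3,1)[.O/XO/.X/XX/O.]+1 (4,1)[.O/XO/.X/X./OX]+1
p2 O@[.O/XO/XX/X./O.] terminal -1; root [.O/XO/.X/X./O.] d6

PV length from [.O/XO/.X/X./O.]: 1 ply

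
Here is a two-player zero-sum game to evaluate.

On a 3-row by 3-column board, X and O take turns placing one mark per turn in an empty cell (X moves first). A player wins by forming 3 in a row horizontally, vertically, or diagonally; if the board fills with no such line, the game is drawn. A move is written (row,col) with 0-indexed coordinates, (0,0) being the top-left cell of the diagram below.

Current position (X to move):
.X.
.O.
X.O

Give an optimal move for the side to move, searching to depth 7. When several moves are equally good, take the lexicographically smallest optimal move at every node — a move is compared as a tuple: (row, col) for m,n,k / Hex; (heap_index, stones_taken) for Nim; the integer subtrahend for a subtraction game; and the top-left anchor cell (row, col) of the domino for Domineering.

X's best at [.X./.O./X.O]: (0,0)

p1 X@[.X./.O./X.O]: (0,0)[XX./.O./X.O]+1* (0,2)[.XX/.O./X.O]-1 (1,0)[.X./XO./X.O]-1 (1,2)[.X./.OX/X.O]-1 (2,1)[.X./.O./XXO]-1
p2 O@[XX./.O./X.O]: (0,2)[XXO/.O./X.O]-1* (1,0)[XX./OO./X.O]-1 (1,2)[XX./.OO/X.O]-1 (2,1)[XX./.O./XOO]-1
p3 X@[XXO/.O./X.O]: (1,0)[XXO/XO./X.O]+1* (1,2)[XXO/.OX/X.O]+0 (2,1)[XXO/.O./XXO]-1
p4 O@[XXO/XO./X.O] terminal -1; root [.X./.O./X.O] d7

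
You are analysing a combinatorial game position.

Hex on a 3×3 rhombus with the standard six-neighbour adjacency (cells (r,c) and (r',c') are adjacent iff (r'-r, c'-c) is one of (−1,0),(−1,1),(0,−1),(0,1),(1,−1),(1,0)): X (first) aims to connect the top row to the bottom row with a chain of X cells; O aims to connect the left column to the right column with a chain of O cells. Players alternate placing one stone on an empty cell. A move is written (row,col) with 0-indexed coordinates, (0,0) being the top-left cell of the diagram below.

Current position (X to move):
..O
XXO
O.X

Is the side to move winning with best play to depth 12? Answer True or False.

p1 X@[..O/XXO/O.X]: (0,0)[X.O/XXO/O.X]-1 (0,1)[.XO/XXO/O.X]-1 (2,1)[..O/XXO/OXX]+1*
p2 O@[..O/XXO/OXX]: (0,0)[O.O/XXO/OXX]-1* (0,1)[.OO/XXO/OXX]-1
p3 X@[O.O/XXO/OXX]: (0,1)[OXO/XXO/OXX]+1*
p4 O@[OXO/XXO/OXX] terminal -1; root [..O/XXO/O.X] d12

X winning at [..O/XXO/O.X]: True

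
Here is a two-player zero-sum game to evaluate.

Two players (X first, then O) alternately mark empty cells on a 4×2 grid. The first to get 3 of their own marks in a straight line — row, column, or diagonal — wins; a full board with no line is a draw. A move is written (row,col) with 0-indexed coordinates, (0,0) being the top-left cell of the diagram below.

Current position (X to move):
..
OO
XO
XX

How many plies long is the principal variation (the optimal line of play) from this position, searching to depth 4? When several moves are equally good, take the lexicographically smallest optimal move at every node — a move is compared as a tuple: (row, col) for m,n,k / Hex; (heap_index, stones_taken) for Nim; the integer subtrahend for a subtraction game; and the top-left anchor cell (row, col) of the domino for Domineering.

PV length from [../OO/XO/XX]: 2 plies

ply 1, X at ../OO/XO/XX | (0,0)=-1→X./OO/XO/XX; (0,1)=+0→.X/OO/XO/XX*
ply 2, O at .X/OO/XO/XX | (0,0)=+0→OX/OO/XO/XX*
ply 3: OX/OO/XO/XX is terminal +0 (X); from ../OO/XO/XX depth 4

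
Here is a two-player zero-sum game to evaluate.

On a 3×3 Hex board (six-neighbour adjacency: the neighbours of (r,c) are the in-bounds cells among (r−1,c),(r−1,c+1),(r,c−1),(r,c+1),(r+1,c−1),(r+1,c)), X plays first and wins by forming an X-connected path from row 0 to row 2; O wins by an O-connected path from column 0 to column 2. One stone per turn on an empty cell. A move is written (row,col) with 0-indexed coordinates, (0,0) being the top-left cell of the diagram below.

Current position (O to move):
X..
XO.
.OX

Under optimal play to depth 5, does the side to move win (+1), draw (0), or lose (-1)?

ply 1, O at X../XO./.OX | (0,1)=-1→XO./XO./.OX; (0,2)=-1→X.O/XO./.OX; (1,2)=-1→X../XOO/.OX; (2,0)=+1→X../XO./OOX*
ply 2, X at X../XO./OOX | (0,1)=-1→XX./XO./OOX*; (0,2)=-1→X.X/XO./OOX; (1,2)=-1→X../XOX/OOX
ply 3, O at XX./XO./OOX | (0,2)=+1→XXO/XO./OOX*; (1,2)=+1→XX./XOO/OOX
ply 4: XXO/XO./OOX is terminal -1 (X); from X../XO./.OX depth 5

value(X../XO./.OX, O) = +1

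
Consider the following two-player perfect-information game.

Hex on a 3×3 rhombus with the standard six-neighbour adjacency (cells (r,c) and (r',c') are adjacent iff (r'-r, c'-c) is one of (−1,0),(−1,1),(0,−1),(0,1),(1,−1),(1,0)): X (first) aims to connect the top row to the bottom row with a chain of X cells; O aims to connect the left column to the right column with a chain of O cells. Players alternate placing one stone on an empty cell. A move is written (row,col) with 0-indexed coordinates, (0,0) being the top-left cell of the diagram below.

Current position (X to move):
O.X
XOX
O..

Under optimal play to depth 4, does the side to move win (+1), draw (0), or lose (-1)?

value(O.X/XOX/O.., X) = +1

p1 X@[O.X/XOX/O..]: (0,1)[OXX/XOX/O..]+1* (2,1)[O.X/XOX/OX.]+1 (2,2)[O.X/XOX/O.X]+1
p2 O@[OXX/XOX/O..]: (2,1)[OXX/XOX/OO.]-1* (2,2)[OXX/XOX/O.O]-1
p3 X@[OXX/XOX/OO.]: (2,2)[OXX/XOX/OOX]+1*
p4 O@[OXX/XOX/OOX] terminal -1; root [O.X/XOX/O..] d4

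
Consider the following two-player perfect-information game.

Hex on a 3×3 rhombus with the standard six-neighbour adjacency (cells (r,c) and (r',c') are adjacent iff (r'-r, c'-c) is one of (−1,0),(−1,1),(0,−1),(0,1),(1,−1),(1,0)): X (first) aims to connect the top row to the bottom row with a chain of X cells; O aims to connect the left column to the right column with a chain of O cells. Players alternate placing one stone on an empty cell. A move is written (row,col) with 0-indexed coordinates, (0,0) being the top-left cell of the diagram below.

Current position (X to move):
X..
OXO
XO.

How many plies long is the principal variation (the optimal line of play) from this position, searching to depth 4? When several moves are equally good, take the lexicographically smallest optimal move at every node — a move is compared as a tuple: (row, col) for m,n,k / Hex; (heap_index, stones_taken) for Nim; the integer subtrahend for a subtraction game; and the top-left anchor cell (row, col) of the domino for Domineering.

PV length from [X../OXO/XO.]: 1 ply

ply 1, X at X../OXO/XO. | (0,1)=+1→XX./OXO/XO.*; (0,2)=+1→X.X/OXO/XO.; (2,2)=+1→X../OXO/XOX
ply 2: XX./OXO/XO. is terminal -1 (O); from X../OXO/XO. depth 4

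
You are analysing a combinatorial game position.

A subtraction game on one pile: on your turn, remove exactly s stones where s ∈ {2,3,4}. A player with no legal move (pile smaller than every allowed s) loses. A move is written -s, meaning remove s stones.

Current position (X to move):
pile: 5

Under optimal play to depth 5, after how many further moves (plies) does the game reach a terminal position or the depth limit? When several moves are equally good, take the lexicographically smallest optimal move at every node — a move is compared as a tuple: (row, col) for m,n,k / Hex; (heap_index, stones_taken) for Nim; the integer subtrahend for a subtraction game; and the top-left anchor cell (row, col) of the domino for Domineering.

PV length from [5]: 1 ply

ply 1, X at 5 | -2=-1→3; -3=-1→2; -4=+1→1*
ply 2: 1 is terminal -1 (O); from 5 depth 5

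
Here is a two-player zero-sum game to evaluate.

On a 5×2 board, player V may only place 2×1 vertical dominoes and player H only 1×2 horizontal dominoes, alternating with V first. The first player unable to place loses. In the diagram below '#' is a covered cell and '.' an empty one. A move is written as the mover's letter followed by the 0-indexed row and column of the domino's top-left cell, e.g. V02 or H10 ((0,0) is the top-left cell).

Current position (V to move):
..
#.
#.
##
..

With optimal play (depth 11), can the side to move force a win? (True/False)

[../#./#./##/..] V move#1: V01:-1/.#/##/#./##/..*, V11:-1/../##/##/##/..
[.#/##/#./##/..] H move#2: H40:+1/.#/##/#./##/##*
[.#/##/#./##/##] end (terminal -1, V#3); searched ../#./#./##/.. to 11

V winning at [../#./#./##/..]: False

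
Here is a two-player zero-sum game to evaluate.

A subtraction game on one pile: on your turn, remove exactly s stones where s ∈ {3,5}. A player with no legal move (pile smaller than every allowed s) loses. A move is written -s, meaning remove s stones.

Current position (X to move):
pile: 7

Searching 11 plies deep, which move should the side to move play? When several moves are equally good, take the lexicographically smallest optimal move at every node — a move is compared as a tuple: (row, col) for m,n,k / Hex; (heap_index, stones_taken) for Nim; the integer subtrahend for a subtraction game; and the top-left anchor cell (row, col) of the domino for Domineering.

X's best at [7]: -5

p1 X@[7]: -3[4]-1 -5[2]+1*
p2 O@[2] terminal -1; root [7] d11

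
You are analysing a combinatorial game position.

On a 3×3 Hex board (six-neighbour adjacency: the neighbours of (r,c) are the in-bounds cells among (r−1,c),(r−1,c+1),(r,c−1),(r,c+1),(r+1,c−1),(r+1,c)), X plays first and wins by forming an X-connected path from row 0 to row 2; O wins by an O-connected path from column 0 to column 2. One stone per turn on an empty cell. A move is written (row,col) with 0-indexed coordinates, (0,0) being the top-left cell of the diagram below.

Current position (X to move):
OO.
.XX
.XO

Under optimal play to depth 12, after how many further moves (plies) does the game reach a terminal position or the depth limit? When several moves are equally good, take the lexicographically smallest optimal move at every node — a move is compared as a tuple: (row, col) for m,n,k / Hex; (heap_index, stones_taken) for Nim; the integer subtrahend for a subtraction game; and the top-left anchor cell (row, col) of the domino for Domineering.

PV length from [OO./.XX/.XO]: 1 ply

p1 X@[OO./.XX/.XO]: (0,2)[OOX/.XX/.XO]+1* (1,0)[OO./XXX/.XO]-1 (2,0)[OO./.XX/XXO]-1
p2 O@[OOX/.XX/.XO] terminal -1; root [OO./.XX/.XO] d12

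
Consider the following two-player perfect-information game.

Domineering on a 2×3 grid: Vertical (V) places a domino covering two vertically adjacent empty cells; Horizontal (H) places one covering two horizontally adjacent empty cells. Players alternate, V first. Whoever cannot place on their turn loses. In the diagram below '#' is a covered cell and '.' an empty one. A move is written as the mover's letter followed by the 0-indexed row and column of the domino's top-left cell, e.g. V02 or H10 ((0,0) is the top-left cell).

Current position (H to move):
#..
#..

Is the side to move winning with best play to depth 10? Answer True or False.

H winning at [#../#..]: True

[#../#..] H move#1: H01:+1/###/#..*, H11:+1/#../###
[###/#..] end (terminal -1, V#2); searched #../#.. to 10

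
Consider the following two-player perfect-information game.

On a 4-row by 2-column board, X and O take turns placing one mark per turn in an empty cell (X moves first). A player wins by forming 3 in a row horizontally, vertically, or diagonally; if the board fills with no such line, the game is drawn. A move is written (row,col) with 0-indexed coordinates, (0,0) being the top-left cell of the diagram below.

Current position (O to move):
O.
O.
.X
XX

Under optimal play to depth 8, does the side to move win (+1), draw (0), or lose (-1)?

value(O./O./.X/XX, O) = +1

[O./O./.X/XX] O move#1: (0,1):-1/OO/O./.X/XX, (1,1):+0/O./OO/.X/XX, (2,0):+1/O./O./OX/XX*
[O./O./OX/XX] end (terminal -1, X#2); searched O./O./.X/XX to 8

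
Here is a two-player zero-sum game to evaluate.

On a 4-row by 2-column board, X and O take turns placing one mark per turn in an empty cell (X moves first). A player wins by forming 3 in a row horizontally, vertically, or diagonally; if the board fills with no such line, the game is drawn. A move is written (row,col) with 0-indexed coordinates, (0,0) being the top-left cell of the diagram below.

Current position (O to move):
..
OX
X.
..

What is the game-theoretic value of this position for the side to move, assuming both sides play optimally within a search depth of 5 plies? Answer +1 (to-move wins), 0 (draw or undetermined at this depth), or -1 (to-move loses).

value(../OX/X./.., O) = 0

[../OX/X./..] O move#1: (0,0):-1/O./OX/X./.., (0,1):+0/.O/OX/X./..*, (2,1):+0/../OX/XO/.., (3,0):-1/../OX/X./O., (3,1):+0/../OX/X./.O
[.O/OX/X./..] X move#2: (0,0):+0/XO/OX/X./..*, (2,1):+0/.O/OX/XX/.., (3,0):+0/.O/OX/X./X., (3,1):+0/.O/OX/X./.X
[XO/OX/X./..] O move#3: (2,1):+0/XO/OX/XO/..*, (3,0):+0/XO/OX/X./O., (3,1):+0/XO/OX/X./.O
[XO/OX/XO/..] X move#4: (3,0):+0/XO/OX/XO/X.*, (3,1):+0/XO/OX/XO/.X
[XO/OX/XO/X.] O move#5: (3,1):+0/XO/OX/XO/XO*
[XO/OX/XO/XO] end (terminal +0, X#6); searched ../OX/X./.. to 5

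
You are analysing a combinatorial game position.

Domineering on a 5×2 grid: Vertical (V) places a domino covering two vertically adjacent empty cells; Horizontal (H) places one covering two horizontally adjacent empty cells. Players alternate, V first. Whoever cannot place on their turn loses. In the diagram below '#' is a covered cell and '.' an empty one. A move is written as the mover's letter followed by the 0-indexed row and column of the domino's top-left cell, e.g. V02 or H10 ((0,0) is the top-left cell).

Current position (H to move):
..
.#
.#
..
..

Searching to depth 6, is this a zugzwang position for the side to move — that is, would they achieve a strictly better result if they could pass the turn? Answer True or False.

zugzwang(../.#/.#/../.., H) = False

ply 1, H at ../.#/.#/../.. | H00=-1→##/.#/.#/../..; H30=+1→../.#/.#/##/..*; H40=+1→../.#/.#/../##
ply 2, V at ../.#/.#/##/.. | V00=-1→#./##/.#/##/..*; V10=-1→../##/##/##/..
ply 3, H at #./##/.#/##/.. | H40=+1→#./##/.#/##/##*
ply 4: #./##/.#/##/## is terminal -1 (V); from ../.#/.#/../.. depth 6
suppose H passes — search the same position with V to move:
pass> ply 1, V at ../.#/.#/../.. | V00=-1→#./##/.#/../..; V10=-1→../##/##/../..; V20=+1→../.#/##/#./..*; V30=+1→../.#/.#/#./#.; V31=+1→../.#/.#/.#/.#
pass> ply 2, H at ../.#/##/#./.. | H00=-1→##/.#/##/#./..*; H40=-1→../.#/##/#./##
pass> ply 3, V at ##/.#/##/#./.. | V31=+1→##/.#/##/##/.#*
pass> ply 4: ##/.#/##/##/.# is terminal -1 (H); from ../.#/.#/../.. depth 6
for H: play +1, pass -1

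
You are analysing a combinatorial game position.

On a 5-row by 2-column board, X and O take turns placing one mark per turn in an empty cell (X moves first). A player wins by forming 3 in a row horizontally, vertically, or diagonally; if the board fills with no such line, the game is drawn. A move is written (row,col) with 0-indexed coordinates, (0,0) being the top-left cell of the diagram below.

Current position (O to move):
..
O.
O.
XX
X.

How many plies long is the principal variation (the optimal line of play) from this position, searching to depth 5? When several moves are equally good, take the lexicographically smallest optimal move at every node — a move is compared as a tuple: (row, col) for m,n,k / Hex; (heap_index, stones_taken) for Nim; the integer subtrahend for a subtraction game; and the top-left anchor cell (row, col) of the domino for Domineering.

PV length from [../O./O./XX/X.]: 1 ply

[../O./O./XX/X.] O move#1: (0,0):+1/O./O./O./XX/X.*, (0,1):+0/.O/O./O./XX/X., (1,1):+0/../OO/O./XX/X., (2,1):+0/../O./OO/XX/X., (4,1):+0/../O./O./XX/XO
[O./O./O./XX/X.] end (terminal -1, X#2); searched ../O./O./XX/X. to 5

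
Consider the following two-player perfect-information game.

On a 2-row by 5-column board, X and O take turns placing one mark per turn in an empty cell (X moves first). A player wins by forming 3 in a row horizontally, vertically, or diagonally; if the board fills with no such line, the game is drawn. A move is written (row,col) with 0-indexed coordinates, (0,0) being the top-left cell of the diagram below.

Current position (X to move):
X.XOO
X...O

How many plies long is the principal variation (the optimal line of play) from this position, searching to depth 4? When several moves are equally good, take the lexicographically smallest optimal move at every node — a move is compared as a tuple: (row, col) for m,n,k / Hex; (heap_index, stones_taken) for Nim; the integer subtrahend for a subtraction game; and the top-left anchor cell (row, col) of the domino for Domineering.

p1 X@[X.XOO/X...O]: (0,1)[XXXOO/X...O]+1* (1,1)[X.XOO/XX..O]+1 (1,2)[X.XOO/X.X.O]+1 (1,3)[X.XOO/X..XO]+0
p2 O@[XXXOO/X...O] terminal -1; root [X.XOO/X...O] d4

PV length from [X.XOO/X...O]: 1 ply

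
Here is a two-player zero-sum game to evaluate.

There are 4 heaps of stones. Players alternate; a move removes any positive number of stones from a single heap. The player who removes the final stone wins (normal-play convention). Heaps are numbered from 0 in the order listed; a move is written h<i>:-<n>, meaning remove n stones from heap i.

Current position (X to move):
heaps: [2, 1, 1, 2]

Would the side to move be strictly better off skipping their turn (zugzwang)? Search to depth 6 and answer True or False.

zugzwang((2,1,1,2), X) = True

ply 1, X at (2,1,1,2) | h0:-1=-1→(1,1,1,2)*; h0:-2=-1→(0,1,1,2); h1:-1=-1→(2,0,1,2); h2:-1=-1→(2,1,0,2); h3:-1=-1→(2,1,1,1); h3:-2=-1→(2,1,1,0)
ply 2, O at (1,1,1,2) | h0:-1=-1→(0,1,1,2); h1:-1=-1→(1,0,1,2); h2:-1=-1→(1,1,0,2); h3:-1=+1→(1,1,1,1)*; h3:-2=-1→(1,1,1,0)
ply 3, X at (1,1,1,1) | h0:-1=-1→(0,1,1,1)*; h1:-1=-1→(1,0,1,1); h2:-1=-1→(1,1,0,1); h3:-1=-1→(1,1,1,0)
ply 4, O at (0,1,1,1) | h1:-1=+1→(0,0,1,1)*; h2:-1=+1→(0,1,0,1); h3:-1=+1→(0,1,1,0)
ply 5, X at (0,0,1,1) | h2:-1=-1→(0,0,0,1)*; h3:-1=-1→(0,0,1,0)
ply 6, O at (0,0,0,1) | h3:-1=+1→(0,0,0,0)*
ply 7: (0,0,0,0) is terminal -1 (X); from (2,1,1,2) depth 6
suppose X passes — search the same position with O to move:
pass> ply 1, O at (2,1,1,2) | h0:-1=-1→(1,1,1,2)*; h0:-2=-1→(0,1,1,2); h1:-1=-1→(2,0,1,2); h2:-1=-1→(2,1,0,2); h3:-1=-1→(2,1,1,1); h3:-2=-1→(2,1,1,0)
pass> ply 2, X at (1,1,1,2) | h0:-1=-1→(0,1,1,2); h1:-1=-1→(1,0,1,2); h2:-1=-1→(1,1,0,2); h3:-1=+1→(1,1,1,1)*; h3:-2=-1→(1,1,1,0)
pass> ply 3, O at (1,1,1,1) | h0:-1=-1→(0,1,1,1)*; h1:-1=-1→(1,0,1,1); h2:-1=-1→(1,1,0,1); h3:-1=-1→(1,1,1,0)
pass> ply 4, X at (0,1,1,1) | h1:-1=+1→(0,0,1,1)*; h2:-1=+1→(0,1,0,1); h3:-1=+1→(0,1,1,0)
pass> ply 5, O at (0,0,1,1) | h2:-1=-1→(0,0,0,1)*; h3:-1=-1→(0,0,1,0)
pass> ply 6, X at (0,0,0,1) | h3:-1=+1→(0,0,0,0)*
pass> ply 7: (0,0,0,0) is terminal -1 (O); from (2,1,1,2) depth 6
for X: play -1, pass +1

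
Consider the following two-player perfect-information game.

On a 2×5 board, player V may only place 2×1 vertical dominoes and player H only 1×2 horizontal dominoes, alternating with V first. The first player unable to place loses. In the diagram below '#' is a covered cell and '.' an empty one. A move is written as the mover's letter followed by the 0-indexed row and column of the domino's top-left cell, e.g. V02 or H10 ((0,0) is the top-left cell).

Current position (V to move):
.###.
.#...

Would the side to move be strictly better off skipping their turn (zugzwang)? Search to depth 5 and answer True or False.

zugzwang(.###./.#..., V) = False

[.###./.#...] V move#1: V00:-1/####./##..., V04:+1/.####/.#..#*
[.####/.#..#] H move#2: H12:-1/.####/.####*
[.####/.####] V move#3: V00:+1/#####/#####*
[#####/#####] end (terminal -1, H#4); searched .###./.#... to 5
pass branch (H moves first from the same position):
  | [.###./.#...] H move#1: H12:-1/.###./.###.*, H13:-1/.###./.#.##
  | [.###./.###.] V move#2: V00:+1/####./####.*, V04:+1/.####/.####
  | [####./####.] end (terminal -1, H#3); searched .###./.#... to 5
V moving scores +1; V passing scores +1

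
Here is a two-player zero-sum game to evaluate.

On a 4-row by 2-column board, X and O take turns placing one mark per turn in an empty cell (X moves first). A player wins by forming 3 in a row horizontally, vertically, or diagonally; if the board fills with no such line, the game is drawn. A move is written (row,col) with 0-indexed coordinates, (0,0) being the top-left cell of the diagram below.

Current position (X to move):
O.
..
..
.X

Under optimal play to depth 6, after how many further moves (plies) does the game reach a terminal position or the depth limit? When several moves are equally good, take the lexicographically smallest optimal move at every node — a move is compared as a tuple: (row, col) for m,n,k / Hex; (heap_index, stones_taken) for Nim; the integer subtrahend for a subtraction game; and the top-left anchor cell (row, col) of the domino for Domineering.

ply 1, X at O./../../.X | (0,1)=+0→OX/../../.X*; (1,0)=+0→O./X./../.X; (1,1)=+0→O./.X/../.X; (2,0)=+0→O./../X./.X; (2,1)=+0→O./../.X/.X; (3,0)=+0→O./../../XX
ply 2, O at OX/../../.X | (1,0)=+0→OX/O./../.X*; (1,1)=+0→OX/.O/../.X; (2,0)=+0→OX/../O./.X; (2,1)=+0→OX/../.O/.X; (3,0)=+0→OX/../../OX
ply 3, X at OX/O./../.X | (1,1)=-1→OX/OX/../.X; (2,0)=+0→OX/O./X./.X*; (2,1)=-1→OX/O./.X/.X; (3,0)=-1→OX/O./../XX
ply 4, O at OX/O./X./.X | (1,1)=+0→OX/OO/X./.X*; (2,1)=+0→OX/O./XO/.X; (3,0)=+0→OX/O./X./OX
ply 5, X at OX/OO/X./.X | (2,1)=+0→OX/OO/XX/.X*; (3,0)=+0→OX/OO/X./XX
ply 6, O at OX/OO/XX/.X | (3,0)=+0→OX/OO/XX/OX*
ply 7: OX/OO/XX/OX is terminal +0 (X); from O./../../.X depth 6

PV length from [O./../../.X]: 6 plies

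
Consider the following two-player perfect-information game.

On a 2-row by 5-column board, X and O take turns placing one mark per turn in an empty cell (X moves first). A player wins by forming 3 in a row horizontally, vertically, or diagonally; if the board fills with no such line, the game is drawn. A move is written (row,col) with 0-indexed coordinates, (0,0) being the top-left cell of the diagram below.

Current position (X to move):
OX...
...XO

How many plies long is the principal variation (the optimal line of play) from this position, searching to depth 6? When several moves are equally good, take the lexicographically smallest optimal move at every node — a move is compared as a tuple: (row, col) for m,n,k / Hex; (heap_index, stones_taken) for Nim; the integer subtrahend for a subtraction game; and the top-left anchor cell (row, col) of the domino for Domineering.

PV length from [OX.../...XO]: 6 plies

[OX.../...XO] X move#1: (0,2):+0/OXX../...XO*, (0,3):+0/OX.X./...XO, (0,4):+0/OX..X/...XO, (1,0):+0/OX.../X..XO, (1,1):+0/OX.../.X.XO, (1,2):+0/OX.../..XXO
[OXX../...XO] O move#2: (0,3):+0/OXXO./...XO*, (0,4):-1/OXX.O/...XO, (1,0):-1/OXX../O..XO, (1,1):-1/OXX../.O.XO, (1,2):-1/OXX../..OXO
[OXXO./...XO] X move#3: (0,4):+0/OXXOX/...XO*, (1,0):+0/OXXO./X..XO, (1,1):+0/OXXO./.X.XO, (1,2):+0/OXXO./..XXO
[OXXOX/...XO] O move#4: (1,0):+0/OXXOX/O..XO*, (1,1):+0/OXXOX/.O.XO, (1,2):+0/OXXOX/..OXO
[OXXOX/O..XO] X move#5: (1,1):+0/OXXOX/OX.XO*, (1,2):+0/OXXOX/O.XXO
[OXXOX/OX.XO] O move#6: (1,2):+0/OXXOX/OXOXO*
[OXXOX/OXOXO] end (terminal +0, X#7); searched OX.../...XO to 6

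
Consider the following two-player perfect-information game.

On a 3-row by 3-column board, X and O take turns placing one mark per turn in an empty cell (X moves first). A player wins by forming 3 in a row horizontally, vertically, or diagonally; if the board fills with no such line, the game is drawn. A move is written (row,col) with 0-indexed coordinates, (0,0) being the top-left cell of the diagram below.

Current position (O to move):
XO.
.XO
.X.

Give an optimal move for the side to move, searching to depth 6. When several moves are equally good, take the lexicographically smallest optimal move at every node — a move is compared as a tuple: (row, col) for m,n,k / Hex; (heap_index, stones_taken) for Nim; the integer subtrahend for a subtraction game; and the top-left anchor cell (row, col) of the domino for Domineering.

O's best at [XO./.XO/.X.]: (2,2)

ply 1, O at XO./.XO/.X. | (0,2)=-1→XOO/.XO/.X.; (1,0)=-1→XO./OXO/.X.; (2,0)=-1→XO./.XO/OX.; (2,2)=+0→XO./.XO/.XO*
ply 2, X at XO./.XO/.XO | (0,2)=+0→XOX/.XO/.XO*; (1,0)=-1→XO./XXO/.XO; (2,0)=-1→XO./.XO/XXO
ply 3, O at XOX/.XO/.XO | (1,0)=-1→XOX/OXO/.XO; (2,0)=+0→XOX/.XO/OXO*
ply 4, X at XOX/.XO/OXO | (1,0)=+0→XOX/XXO/OXO*
ply 5: XOX/XXO/OXO is terminal +0 (O); from XO./.XO/.X. depth 6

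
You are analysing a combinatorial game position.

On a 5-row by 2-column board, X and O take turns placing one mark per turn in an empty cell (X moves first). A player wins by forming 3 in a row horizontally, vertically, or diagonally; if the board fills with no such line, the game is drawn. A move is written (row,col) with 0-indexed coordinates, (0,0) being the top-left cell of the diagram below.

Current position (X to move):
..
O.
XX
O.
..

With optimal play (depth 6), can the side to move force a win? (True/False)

X winning at [../O./XX/O./..]: True

ply 1, X at ../O./XX/O./.. | (0,0)=+0→X./O./XX/O./..; (0,1)=+0→.X/O./XX/O./..; (1,1)=+1→../OX/XX/O./..*; (3,1)=+1→../O./XX/OX/..; (4,0)=+0→../O./XX/O./X.; (4,1)=+0→../O./XX/O./.X
ply 2, O at ../OX/XX/O./.. | (0,0)=-1→O./OX/XX/O./..*; (0,1)=-1→.O/OX/XX/O./..; (3,1)=-1→../OX/XX/OO/..; (4,0)=-1→../OX/XX/O./O.; (4,1)=-1→../OX/XX/O./.O
ply 3, X at O./OX/XX/O./.. | (0,1)=+1→OX/OX/XX/O./..*; (3,1)=+1→O./OX/XX/OX/..; (4,0)=+1→O./OX/XX/O./X.; (4,1)=+1→O./OX/XX/O./.X
ply 4: OX/OX/XX/O./.. is terminal -1 (O); from ../O./XX/O./.. depth 6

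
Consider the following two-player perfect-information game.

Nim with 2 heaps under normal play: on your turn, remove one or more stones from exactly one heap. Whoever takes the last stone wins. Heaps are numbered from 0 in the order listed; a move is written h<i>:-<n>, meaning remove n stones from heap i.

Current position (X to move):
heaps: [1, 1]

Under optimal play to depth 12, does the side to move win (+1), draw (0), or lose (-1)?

value((1,1), X) = -1

ply 1, X at (1,1) | h0:-1=-1→(0,1)*; h1:-1=-1→(1,0)
ply 2, O at (0,1) | h1:-1=+1→(0,0)*
ply 3: (0,0) is terminal -1 (X); from (1,1) depth 12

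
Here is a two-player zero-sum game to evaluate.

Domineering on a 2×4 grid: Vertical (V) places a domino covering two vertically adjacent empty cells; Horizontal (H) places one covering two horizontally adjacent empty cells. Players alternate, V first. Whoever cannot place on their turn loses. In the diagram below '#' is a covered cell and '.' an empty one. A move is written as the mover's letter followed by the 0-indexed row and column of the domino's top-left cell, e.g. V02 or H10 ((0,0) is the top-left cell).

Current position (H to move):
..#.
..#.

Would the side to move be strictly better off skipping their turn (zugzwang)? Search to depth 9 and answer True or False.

zugzwang(..#./..#., H) = False

p1 H@[..#./..#.]: H00[###./..#.]+1* H10[..#./###.]+1
p2 V@[###./..#.]: V03[####/..##]-1*
p3 H@[####/..##]: H10[####/####]+1*
p4 V@[####/####] terminal -1; root [..#./..#.] d9
suppose H passes — search the same position with V to move:
pass> p1 V@[..#./..#.]: V00[#.#./#.#.]+1* V01[.##./.##.]+1 V03[..##/..##]-1
pass> p2 H@[#.#./#.#.] terminal -1; root [..#./..#.] d9
for H: play +1, pass -1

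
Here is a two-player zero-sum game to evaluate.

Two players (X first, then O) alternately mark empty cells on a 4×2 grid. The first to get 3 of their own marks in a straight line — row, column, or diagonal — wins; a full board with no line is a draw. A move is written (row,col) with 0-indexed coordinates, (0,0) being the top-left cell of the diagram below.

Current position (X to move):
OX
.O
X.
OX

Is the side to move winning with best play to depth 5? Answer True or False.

X winning at [OX/.O/X./OX]: False

p1 X@[OX/.O/X./OX]: (1,0)[OX/XO/X./OX]+0* (2,1)[OX/.O/XX/OX]+0
p2 O@[OX/XO/X./OX]: (2,1)[OX/XO/XO/OX]+0*
p3 X@[OX/XO/XO/OX] terminal +0; root [OX/.O/X./OX] d5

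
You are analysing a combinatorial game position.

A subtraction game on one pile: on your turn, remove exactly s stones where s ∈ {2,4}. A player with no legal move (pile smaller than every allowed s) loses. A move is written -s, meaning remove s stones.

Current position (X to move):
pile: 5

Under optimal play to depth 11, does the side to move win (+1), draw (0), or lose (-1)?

ply 1, X at 5 | -2=-1→3; -4=+1→1*
ply 2: 1 is terminal -1 (O); from 5 depth 11

value(5, X) = +1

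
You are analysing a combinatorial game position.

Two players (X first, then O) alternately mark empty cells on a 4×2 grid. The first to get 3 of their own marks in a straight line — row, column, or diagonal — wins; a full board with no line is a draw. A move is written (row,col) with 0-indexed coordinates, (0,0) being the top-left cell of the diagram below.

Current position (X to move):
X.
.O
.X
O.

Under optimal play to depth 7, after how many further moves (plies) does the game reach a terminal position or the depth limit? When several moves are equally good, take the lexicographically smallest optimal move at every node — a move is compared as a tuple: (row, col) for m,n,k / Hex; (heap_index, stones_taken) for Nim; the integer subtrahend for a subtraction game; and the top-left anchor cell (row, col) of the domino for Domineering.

PV length from [X./.O/.X/O.]: 4 plies

p1 X@[X./.O/.X/O.]: (0,1)[XX/.O/.X/O.]+0* (1,0)[X./XO/.X/O.]+0 (2,0)[X./.O/XX/O.]+0 (3,1)[X./.O/.X/OX]+0
p2 O@[XX/.O/.X/O.]: (1,0)[XX/OO/.X/O.]+0* (2,0)[XX/.O/OX/O.]+0 (3,1)[XX/.O/.X/OO]+0
p3 X@[XX/OO/.X/O.]: (2,0)[XX/OO/XX/O.]+0* (3,1)[XX/OO/.X/OX]-1
p4 O@[XX/OO/XX/O.]: (3,1)[XX/OO/XX/OO]+0*
p5 X@[XX/OO/XX/OO] terminal +0; root [X./.O/.X/O.] d7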